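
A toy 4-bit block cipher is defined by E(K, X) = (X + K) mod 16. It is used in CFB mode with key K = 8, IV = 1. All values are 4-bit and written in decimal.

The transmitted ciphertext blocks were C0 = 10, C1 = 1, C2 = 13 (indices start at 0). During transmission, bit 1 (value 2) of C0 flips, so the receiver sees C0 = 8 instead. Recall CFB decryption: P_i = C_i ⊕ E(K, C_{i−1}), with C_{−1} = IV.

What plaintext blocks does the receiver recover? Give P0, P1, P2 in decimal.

P0 = 1, P1 = 1, P2 = 4

Only C0 changed, to 8. In CFB, a change in C_i flips the same bit in P_i and garbles P_{i+1}. Decrypting the received ciphertext:
P0: E(K, 1) = 9; 8 ⊕ 9 = 1.
P1: E(K, 8) = 0; 1 ⊕ 0 = 1.
P2: E(K, 1) = 9; 13 ⊕ 9 = 4.
Blocks that differ from the original plaintext: P0, P1.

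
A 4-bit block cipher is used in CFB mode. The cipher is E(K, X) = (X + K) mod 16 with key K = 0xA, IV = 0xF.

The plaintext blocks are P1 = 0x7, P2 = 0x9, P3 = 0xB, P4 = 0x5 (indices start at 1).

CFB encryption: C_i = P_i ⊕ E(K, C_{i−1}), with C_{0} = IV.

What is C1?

C1: E(K, 0xF) = 0x9; 0x7 ⊕ 0x9 = 0xE.

C1 = 0xE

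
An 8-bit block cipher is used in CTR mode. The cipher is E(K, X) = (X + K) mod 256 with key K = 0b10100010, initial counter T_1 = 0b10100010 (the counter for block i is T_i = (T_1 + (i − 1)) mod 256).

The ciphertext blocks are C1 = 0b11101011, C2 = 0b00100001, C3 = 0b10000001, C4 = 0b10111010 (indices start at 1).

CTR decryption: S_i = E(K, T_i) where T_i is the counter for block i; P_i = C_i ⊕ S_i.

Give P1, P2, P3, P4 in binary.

P1 = 0b10101111, P2 = 0b01100100, P3 = 0b11000111, P4 = 0b11111101

P1: T = 0b10100010, S = E(K, T) = 0b01000100; 0b11101011 ⊕ 0b01000100 = 0b10101111.
P2: T = 0b10100011, S = E(K, T) = 0b01000101; 0b00100001 ⊕ 0b01000101 = 0b01100100.
P3: T = 0b10100100, S = E(K, T) = 0b01000110; 0b10000001 ⊕ 0b01000110 = 0b11000111.
P4: T = 0b10100101, S = E(K, T) = 0b01000111; 0b10111010 ⊕ 0b01000111 = 0b11111101.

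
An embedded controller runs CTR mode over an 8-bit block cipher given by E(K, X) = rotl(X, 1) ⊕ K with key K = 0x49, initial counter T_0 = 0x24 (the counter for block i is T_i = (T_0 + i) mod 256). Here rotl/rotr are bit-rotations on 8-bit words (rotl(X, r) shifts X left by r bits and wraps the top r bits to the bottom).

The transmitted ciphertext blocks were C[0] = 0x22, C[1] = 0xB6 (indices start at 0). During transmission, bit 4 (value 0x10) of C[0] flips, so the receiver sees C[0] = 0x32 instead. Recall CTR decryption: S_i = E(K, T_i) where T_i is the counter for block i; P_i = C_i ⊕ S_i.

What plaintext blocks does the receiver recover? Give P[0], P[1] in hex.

Only C[0] changed, to 0x32. In CTR, a change in C_i flips the same bit in P_i only; the keystream is unaffected. Decrypting the received ciphertext:
P[0]: T = 0x24, S = E(K, T) = 0x01; 0x32 ⊕ 0x01 = 0x33.
P[1]: T = 0x25, S = E(K, T) = 0x03; 0xB6 ⊕ 0x03 = 0xB5.
Blocks that differ from the original plaintext: P[0].

P[0] = 0x33, P[1] = 0xB5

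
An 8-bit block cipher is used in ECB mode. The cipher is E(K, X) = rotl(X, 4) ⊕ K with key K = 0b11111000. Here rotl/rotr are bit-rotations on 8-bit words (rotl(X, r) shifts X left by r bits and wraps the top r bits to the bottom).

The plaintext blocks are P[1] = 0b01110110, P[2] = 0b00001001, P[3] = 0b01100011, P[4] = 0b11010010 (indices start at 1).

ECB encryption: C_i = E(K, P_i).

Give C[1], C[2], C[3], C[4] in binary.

C[1] = 0b10011111, C[2] = 0b01101000, C[3] = 0b11001110, C[4] = 0b11010101

C[1]: E(K, 0b01110110) = 0b10011111.
C[2]: E(K, 0b00001001) = 0b01101000.
C[3]: E(K, 0b01100011) = 0b11001110.
C[4]: E(K, 0b11010010) = 0b11010101.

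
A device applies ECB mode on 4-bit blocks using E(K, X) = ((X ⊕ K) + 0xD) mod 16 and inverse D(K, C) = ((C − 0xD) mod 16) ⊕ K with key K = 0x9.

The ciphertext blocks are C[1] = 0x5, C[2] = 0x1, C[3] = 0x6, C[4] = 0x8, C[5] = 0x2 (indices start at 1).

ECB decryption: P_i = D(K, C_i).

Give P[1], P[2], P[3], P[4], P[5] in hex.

P[1]: D(K, 0x5) = 0x1.
P[2]: D(K, 0x1) = 0xD.
P[3]: D(K, 0x6) = 0x0.
P[4]: D(K, 0x8) = 0x2.
P[5]: D(K, 0x2) = 0xC.

P[1] = 0x1, P[2] = 0xD, P[3] = 0x0, P[4] = 0x2, P[5] = 0xC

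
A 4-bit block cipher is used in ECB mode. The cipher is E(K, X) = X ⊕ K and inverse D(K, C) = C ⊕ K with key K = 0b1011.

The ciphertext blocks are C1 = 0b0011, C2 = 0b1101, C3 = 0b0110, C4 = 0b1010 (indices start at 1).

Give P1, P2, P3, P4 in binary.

ECB decryption: P_i = D(K, C_i).
P1: D(K, 0b0011) = 0b1000.
P2: D(K, 0b1101) = 0b0110.
P3: D(K, 0b0110) = 0b1101.
P4: D(K, 0b1010) = 0b0001.

P1 = 0b1000, P2 = 0b0110, P3 = 0b1101, P4 = 0b0001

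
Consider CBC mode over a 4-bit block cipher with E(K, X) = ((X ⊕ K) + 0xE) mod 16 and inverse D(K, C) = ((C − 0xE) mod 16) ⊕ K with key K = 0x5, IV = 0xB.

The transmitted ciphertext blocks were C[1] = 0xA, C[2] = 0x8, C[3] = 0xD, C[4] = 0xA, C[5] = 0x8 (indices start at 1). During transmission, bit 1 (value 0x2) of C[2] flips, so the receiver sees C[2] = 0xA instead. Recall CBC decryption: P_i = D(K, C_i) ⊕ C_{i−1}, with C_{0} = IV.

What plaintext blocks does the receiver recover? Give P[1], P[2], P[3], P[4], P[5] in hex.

Only C[2] changed, to 0xA. In CBC, a change in C_i garbles P_i and flips the same bit in P_{i+1}. Decrypting the received ciphertext:
P[1]: D(K, 0xA) = 0x9; 0x9 ⊕ 0xB = 0x2.
P[2]: D(K, 0xA) = 0x9; 0x9 ⊕ 0xA = 0x3.
P[3]: D(K, 0xD) = 0xA; 0xA ⊕ 0xA = 0x0.
P[4]: D(K, 0xA) = 0x9; 0x9 ⊕ 0xD = 0x4.
P[5]: D(K, 0x8) = 0xF; 0xF ⊕ 0xA = 0x5.
Blocks that differ from the original plaintext: P[2], P[3].

P[1] = 0x2, P[2] = 0x3, P[3] = 0x0, P[4] = 0x4, P[5] = 0x5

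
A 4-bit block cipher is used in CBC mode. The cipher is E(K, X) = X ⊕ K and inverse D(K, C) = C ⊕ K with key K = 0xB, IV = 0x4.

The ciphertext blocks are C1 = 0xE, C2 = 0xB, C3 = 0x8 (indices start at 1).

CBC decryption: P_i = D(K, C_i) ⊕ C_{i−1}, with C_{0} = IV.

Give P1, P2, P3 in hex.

P1 = 0x1, P2 = 0xE, P3 = 0x8

P1: D(K, 0xE) = 0x5; 0x5 ⊕ 0x4 = 0x1.
P2: D(K, 0xB) = 0x0; 0x0 ⊕ 0xE = 0xE.
P3: D(K, 0x8) = 0x3; 0x3 ⊕ 0xB = 0x8.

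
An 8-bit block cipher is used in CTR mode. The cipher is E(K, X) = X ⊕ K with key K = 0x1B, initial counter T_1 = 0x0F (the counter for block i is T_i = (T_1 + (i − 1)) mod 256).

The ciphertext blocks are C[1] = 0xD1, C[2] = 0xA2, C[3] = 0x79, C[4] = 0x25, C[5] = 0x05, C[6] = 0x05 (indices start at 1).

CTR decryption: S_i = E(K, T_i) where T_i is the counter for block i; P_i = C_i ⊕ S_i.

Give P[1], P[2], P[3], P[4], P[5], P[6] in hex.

P[1] = 0xC5, P[2] = 0xA9, P[3] = 0x73, P[4] = 0x2C, P[5] = 0x0D, P[6] = 0x0A

P[1]: T = 0x0F, S = E(K, T) = 0x14; 0xD1 ⊕ 0x14 = 0xC5.
P[2]: T = 0x10, S = E(K, T) = 0x0B; 0xA2 ⊕ 0x0B = 0xA9.
P[3]: T = 0x11, S = E(K, T) = 0x0A; 0x79 ⊕ 0x0A = 0x73.
P[4]: T = 0x12, S = E(K, T) = 0x09; 0x25 ⊕ 0x09 = 0x2C.
P[5]: T = 0x13, S = E(K, T) = 0x08; 0x05 ⊕ 0x08 = 0x0D.
P[6]: T = 0x14, S = E(K, T) = 0x0F; 0x05 ⊕ 0x0F = 0x0A.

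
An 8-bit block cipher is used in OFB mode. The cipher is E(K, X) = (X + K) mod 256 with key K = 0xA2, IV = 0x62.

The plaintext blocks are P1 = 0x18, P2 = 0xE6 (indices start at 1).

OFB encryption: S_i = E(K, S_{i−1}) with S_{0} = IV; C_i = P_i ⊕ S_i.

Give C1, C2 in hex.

C1: S = E(K, 0x62) = 0x04; 0x18 ⊕ 0x04 = 0x1C.
C2: S = E(K, 0x04) = 0xA6; 0xE6 ⊕ 0xA6 = 0x40.

C1 = 0x1C, C2 = 0x40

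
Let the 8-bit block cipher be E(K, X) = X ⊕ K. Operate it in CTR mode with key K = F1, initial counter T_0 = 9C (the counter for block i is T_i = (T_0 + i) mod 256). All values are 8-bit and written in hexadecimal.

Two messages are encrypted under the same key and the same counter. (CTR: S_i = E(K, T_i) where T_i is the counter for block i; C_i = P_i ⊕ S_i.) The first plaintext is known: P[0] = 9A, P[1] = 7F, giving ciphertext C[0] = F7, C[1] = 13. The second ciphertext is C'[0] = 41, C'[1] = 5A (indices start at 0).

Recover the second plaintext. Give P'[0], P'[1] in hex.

P'[0] = 2C, P'[1] = 36

In CTR with a reused counter, both messages share the same keystream S_i, so C_i ⊕ C'_i = P_i ⊕ P'_i and thus P'_i = P_i ⊕ C_i ⊕ C'_i.
P'[0]: 9A ⊕ F7 ⊕ 41 = 2C.
P'[1]: 7F ⊕ 13 ⊕ 5A = 36.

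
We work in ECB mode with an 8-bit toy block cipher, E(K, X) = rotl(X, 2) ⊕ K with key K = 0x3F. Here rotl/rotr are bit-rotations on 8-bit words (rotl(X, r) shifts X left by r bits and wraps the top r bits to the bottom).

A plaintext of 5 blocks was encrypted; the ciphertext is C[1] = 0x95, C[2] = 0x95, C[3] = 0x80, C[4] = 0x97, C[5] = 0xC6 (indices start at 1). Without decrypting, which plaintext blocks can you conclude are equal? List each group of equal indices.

P[1] = P[2]

ECB encrypts each block independently with the same key, so equal ciphertext blocks imply equal plaintext blocks.
C[1] = C[2] = 0x95, so P[1] = P[2].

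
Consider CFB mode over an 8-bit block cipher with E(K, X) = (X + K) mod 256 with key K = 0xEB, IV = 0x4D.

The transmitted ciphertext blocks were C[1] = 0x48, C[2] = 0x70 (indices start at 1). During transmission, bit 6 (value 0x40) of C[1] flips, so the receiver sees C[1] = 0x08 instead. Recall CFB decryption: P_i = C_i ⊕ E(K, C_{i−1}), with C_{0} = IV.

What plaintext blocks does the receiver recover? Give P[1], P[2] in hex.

P[1] = 0x30, P[2] = 0x83

Only C[1] changed, to 0x08. In CFB, a change in C_i flips the same bit in P_i and garbles P_{i+1}. Decrypting the received ciphertext:
P[1]: E(K, 0x4D) = 0x38; 0x08 ⊕ 0x38 = 0x30.
P[2]: E(K, 0x08) = 0xF3; 0x70 ⊕ 0xF3 = 0x83.
Blocks that differ from the original plaintext: P[1], P[2].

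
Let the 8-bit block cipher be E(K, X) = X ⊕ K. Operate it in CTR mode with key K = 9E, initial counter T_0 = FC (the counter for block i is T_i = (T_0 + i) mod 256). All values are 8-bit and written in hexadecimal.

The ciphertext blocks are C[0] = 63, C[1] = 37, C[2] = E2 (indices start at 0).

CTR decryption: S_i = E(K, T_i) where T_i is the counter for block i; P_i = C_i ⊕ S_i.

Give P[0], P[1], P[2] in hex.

P[0]: T = FC, S = E(K, T) = 62; 63 ⊕ 62 = 01.
P[1]: T = FD, S = E(K, T) = 63; 37 ⊕ 63 = 54.
P[2]: T = FE, S = E(K, T) = 60; E2 ⊕ 60 = 82.

P[0] = 01, P[1] = 54, P[2] = 82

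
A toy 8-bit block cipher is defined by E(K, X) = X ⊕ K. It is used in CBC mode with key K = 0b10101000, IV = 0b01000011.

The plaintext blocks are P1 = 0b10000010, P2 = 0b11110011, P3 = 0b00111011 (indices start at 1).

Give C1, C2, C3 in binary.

C1 = 0b01101001, C2 = 0b00110010, C3 = 0b10100001

CBC encryption: C_i = E(K, P_i ⊕ C_{i−1}), with C_{0} = IV.
C1: P1 ⊕ 0b01000011 = 0b11000001; E(K, 0b11000001) = 0b01101001.
C2: P2 ⊕ 0b01101001 = 0b10011010; E(K, 0b10011010) = 0b00110010.
C3: P3 ⊕ 0b00110010 = 0b00001001; E(K, 0b00001001) = 0b10100001.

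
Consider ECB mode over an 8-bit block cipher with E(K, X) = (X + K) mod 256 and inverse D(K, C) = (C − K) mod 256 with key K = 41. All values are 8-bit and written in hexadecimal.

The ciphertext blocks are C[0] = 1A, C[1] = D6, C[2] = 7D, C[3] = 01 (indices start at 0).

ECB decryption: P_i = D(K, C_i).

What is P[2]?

P[2] = 3C

P[2]: D(K, 7D) = 3C.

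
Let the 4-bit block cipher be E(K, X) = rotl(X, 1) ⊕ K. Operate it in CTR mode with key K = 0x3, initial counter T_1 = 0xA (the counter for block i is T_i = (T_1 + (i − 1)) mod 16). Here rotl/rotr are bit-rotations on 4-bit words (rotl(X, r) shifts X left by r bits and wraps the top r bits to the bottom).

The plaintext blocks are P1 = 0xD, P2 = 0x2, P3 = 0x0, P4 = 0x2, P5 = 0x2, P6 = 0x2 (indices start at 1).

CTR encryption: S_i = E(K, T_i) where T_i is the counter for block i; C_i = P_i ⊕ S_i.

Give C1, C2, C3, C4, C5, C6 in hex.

C1 = 0xB, C2 = 0x6, C3 = 0xA, C4 = 0xA, C5 = 0xC, C6 = 0xE

C1: T = 0xA, S = E(K, T) = 0x6; 0xD ⊕ 0x6 = 0xB.
C2: T = 0xB, S = E(K, T) = 0x4; 0x2 ⊕ 0x4 = 0x6.
C3: T = 0xC, S = E(K, T) = 0xA; 0x0 ⊕ 0xA = 0xA.
C4: T = 0xD, S = E(K, T) = 0x8; 0x2 ⊕ 0x8 = 0xA.
C5: T = 0xE, S = E(K, T) = 0xE; 0x2 ⊕ 0xE = 0xC.
C6: T = 0xF, S = E(K, T) = 0xC; 0x2 ⊕ 0xC = 0xE.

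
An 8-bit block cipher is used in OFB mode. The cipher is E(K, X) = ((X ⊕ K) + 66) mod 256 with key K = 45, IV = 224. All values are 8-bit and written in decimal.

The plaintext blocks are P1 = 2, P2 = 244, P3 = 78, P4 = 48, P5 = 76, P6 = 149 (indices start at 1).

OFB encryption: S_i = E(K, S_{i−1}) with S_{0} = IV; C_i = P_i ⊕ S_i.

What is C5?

C1: S = E(K, 224) = 15; 2 ⊕ 15 = 13.
C2: S = E(K, 15) = 100; 244 ⊕ 100 = 144.
C3: S = E(K, 100) = 139; 78 ⊕ 139 = 197.
C4: S = E(K, 139) = 232; 48 ⊕ 232 = 216.
C5: S = E(K, 232) = 7; 76 ⊕ 7 = 75.

C5 = 75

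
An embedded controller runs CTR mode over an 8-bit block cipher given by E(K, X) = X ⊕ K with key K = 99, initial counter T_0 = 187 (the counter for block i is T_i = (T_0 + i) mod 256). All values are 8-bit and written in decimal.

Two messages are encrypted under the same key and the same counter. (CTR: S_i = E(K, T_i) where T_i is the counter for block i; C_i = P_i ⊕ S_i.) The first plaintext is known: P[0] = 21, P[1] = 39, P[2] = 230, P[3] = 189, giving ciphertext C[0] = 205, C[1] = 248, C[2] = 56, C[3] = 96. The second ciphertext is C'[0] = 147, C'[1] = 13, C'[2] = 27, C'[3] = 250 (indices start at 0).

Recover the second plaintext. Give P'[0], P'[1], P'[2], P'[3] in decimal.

P'[0] = 75, P'[1] = 210, P'[2] = 197, P'[3] = 39

In CTR with a reused counter, both messages share the same keystream S_i, so C_i ⊕ C'_i = P_i ⊕ P'_i and thus P'_i = P_i ⊕ C_i ⊕ C'_i.
P'[0]: 21 ⊕ 205 ⊕ 147 = 75.
P'[1]: 39 ⊕ 248 ⊕ 13 = 210.
P'[2]: 230 ⊕ 56 ⊕ 27 = 197.
P'[3]: 189 ⊕ 96 ⊕ 250 = 39.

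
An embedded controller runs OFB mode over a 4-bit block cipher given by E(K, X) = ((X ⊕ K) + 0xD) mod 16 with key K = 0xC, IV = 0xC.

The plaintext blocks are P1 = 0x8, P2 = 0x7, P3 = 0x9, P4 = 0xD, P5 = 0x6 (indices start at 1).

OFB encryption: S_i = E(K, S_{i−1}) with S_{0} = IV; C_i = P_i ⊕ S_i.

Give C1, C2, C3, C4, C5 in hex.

C1 = 0x5, C2 = 0x9, C3 = 0x6, C4 = 0xD, C5 = 0xF

C1: S = E(K, 0xC) = 0xD; 0x8 ⊕ 0xD = 0x5.
C2: S = E(K, 0xD) = 0xE; 0x7 ⊕ 0xE = 0x9.
C3: S = E(K, 0xE) = 0xF; 0x9 ⊕ 0xF = 0x6.
C4: S = E(K, 0xF) = 0x0; 0xD ⊕ 0x0 = 0xD.
C5: S = E(K, 0x0) = 0x9; 0x6 ⊕ 0x9 = 0xF.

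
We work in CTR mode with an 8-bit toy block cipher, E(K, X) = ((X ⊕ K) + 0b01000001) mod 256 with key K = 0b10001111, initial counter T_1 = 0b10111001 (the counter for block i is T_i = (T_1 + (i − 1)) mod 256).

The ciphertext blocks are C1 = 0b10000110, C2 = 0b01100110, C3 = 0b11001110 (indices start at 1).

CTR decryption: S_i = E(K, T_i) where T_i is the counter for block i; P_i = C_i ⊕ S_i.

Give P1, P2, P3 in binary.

P1 = 0b11110001, P2 = 0b00010000, P3 = 0b10111011

P1: T = 0b10111001, S = E(K, T) = 0b01110111; 0b10000110 ⊕ 0b01110111 = 0b11110001.
P2: T = 0b10111010, S = E(K, T) = 0b01110110; 0b01100110 ⊕ 0b01110110 = 0b00010000.
P3: T = 0b10111011, S = E(K, T) = 0b01110101; 0b11001110 ⊕ 0b01110101 = 0b10111011.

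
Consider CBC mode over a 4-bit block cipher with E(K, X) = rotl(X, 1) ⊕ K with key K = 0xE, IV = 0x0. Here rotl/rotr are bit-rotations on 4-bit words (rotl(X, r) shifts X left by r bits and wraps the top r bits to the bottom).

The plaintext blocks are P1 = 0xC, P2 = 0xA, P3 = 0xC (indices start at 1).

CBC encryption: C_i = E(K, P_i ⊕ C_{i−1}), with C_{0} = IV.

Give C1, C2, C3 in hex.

C1: P1 ⊕ 0x0 = 0xC; E(K, 0xC) = 0x7.
C2: P2 ⊕ 0x7 = 0xD; E(K, 0xD) = 0x5.
C3: P3 ⊕ 0x5 = 0x9; E(K, 0x9) = 0xD.

C1 = 0x7, C2 = 0x5, C3 = 0xD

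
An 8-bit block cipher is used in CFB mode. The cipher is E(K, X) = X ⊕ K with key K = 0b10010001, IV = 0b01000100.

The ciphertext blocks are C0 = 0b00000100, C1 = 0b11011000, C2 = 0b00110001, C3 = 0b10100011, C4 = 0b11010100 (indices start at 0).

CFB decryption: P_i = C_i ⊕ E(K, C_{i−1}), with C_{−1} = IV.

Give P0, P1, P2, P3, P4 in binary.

P0: E(K, 0b01000100) = 0b11010101; 0b00000100 ⊕ 0b11010101 = 0b11010001.
P1: E(K, 0b00000100) = 0b10010101; 0b11011000 ⊕ 0b10010101 = 0b01001101.
P2: E(K, 0b11011000) = 0b01001001; 0b00110001 ⊕ 0b01001001 = 0b01111000.
P3: E(K, 0b00110001) = 0b10100000; 0b10100011 ⊕ 0b10100000 = 0b00000011.
P4: E(K, 0b10100011) = 0b00110010; 0b11010100 ⊕ 0b00110010 = 0b11100110.

P0 = 0b11010001, P1 = 0b01001101, P2 = 0b01111000, P3 = 0b00000011, P4 = 0b11100110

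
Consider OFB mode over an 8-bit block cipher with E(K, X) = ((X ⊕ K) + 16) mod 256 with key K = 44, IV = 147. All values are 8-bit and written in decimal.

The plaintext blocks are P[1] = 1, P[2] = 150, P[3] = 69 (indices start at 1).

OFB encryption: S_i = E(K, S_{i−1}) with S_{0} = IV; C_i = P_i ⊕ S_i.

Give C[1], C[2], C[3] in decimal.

C[1]: S = E(K, 147) = 207; 1 ⊕ 207 = 206.
C[2]: S = E(K, 207) = 243; 150 ⊕ 243 = 101.
C[3]: S = E(K, 243) = 239; 69 ⊕ 239 = 170.

C[1] = 206, C[2] = 101, C[3] = 170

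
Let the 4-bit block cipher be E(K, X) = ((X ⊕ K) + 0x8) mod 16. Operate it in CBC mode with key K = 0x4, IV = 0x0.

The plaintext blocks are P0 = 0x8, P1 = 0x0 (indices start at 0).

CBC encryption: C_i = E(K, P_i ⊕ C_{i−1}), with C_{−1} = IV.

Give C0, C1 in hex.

C0 = 0x4, C1 = 0x8

C0: P0 ⊕ 0x0 = 0x8; E(K, 0x8) = 0x4.
C1: P1 ⊕ 0x4 = 0x4; E(K, 0x4) = 0x8.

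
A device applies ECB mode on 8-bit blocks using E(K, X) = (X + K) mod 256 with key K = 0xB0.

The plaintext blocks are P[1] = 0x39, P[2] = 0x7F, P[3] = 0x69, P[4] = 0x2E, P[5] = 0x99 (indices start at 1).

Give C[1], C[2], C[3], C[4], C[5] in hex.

C[1] = 0xE9, C[2] = 0x2F, C[3] = 0x19, C[4] = 0xDE, C[5] = 0x49

ECB encryption: C_i = E(K, P_i).
C[1]: E(K, 0x39) = 0xE9.
C[2]: E(K, 0x7F) = 0x2F.
C[3]: E(K, 0x69) = 0x19.
C[4]: E(K, 0x2E) = 0xDE.
C[5]: E(K, 0x99) = 0x49.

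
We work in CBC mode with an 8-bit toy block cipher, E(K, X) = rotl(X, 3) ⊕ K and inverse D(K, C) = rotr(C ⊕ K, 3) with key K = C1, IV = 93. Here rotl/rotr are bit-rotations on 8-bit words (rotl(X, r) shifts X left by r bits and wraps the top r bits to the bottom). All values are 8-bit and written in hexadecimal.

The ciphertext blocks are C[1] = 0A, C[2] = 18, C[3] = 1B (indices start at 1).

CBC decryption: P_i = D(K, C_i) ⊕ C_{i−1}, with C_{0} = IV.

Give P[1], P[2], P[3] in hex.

P[1]: D(K, 0A) = 79; 79 ⊕ 93 = EA.
P[2]: D(K, 18) = 3B; 3B ⊕ 0A = 31.
P[3]: D(K, 1B) = 5B; 5B ⊕ 18 = 43.

P[1] = EA, P[2] = 31, P[3] = 43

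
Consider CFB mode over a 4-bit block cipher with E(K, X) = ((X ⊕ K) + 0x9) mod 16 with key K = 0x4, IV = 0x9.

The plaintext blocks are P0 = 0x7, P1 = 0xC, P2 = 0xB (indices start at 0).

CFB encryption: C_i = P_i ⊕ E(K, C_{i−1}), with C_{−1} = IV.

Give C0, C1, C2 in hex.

C0 = 0x1, C1 = 0x2, C2 = 0x4

C0: E(K, 0x9) = 0x6; 0x7 ⊕ 0x6 = 0x1.
C1: E(K, 0x1) = 0xE; 0xC ⊕ 0xE = 0x2.
C2: E(K, 0x2) = 0xF; 0xB ⊕ 0xF = 0x4.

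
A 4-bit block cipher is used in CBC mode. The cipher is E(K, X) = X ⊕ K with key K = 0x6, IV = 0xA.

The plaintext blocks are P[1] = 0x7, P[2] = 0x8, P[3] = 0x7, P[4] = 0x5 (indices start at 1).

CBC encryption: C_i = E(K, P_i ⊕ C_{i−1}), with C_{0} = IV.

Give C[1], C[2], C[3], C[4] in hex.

C[1]: P[1] ⊕ 0xA = 0xD; E(K, 0xD) = 0xB.
C[2]: P[2] ⊕ 0xB = 0x3; E(K, 0x3) = 0x5.
C[3]: P[3] ⊕ 0x5 = 0x2; E(K, 0x2) = 0x4.
C[4]: P[4] ⊕ 0x4 = 0x1; E(K, 0x1) = 0x7.

C[1] = 0xB, C[2] = 0x5, C[3] = 0x4, C[4] = 0x7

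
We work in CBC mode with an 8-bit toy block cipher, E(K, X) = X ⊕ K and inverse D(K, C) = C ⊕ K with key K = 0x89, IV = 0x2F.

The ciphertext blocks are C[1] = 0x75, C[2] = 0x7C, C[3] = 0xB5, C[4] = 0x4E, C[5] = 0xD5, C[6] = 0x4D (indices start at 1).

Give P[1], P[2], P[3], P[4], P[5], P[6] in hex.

P[1] = 0xD3, P[2] = 0x80, P[3] = 0x40, P[4] = 0x72, P[5] = 0x12, P[6] = 0x11

CBC decryption: P_i = D(K, C_i) ⊕ C_{i−1}, with C_{0} = IV.
P[1]: D(K, 0x75) = 0xFC; 0xFC ⊕ 0x2F = 0xD3.
P[2]: D(K, 0x7C) = 0xF5; 0xF5 ⊕ 0x75 = 0x80.
P[3]: D(K, 0xB5) = 0x3C; 0x3C ⊕ 0x7C = 0x40.
P[4]: D(K, 0x4E) = 0xC7; 0xC7 ⊕ 0xB5 = 0x72.
P[5]: D(K, 0xD5) = 0x5C; 0x5C ⊕ 0x4E = 0x12.
P[6]: D(K, 0x4D) = 0xC4; 0xC4 ⊕ 0xD5 = 0x11.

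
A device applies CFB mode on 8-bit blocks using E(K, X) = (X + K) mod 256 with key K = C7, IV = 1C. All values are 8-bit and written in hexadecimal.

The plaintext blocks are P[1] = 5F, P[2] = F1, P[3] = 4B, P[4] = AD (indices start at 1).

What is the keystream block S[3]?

39

CFB encryption: C_i = P_i ⊕ E(K, C_{i−1}), with C_{0} = IV.
C[1]: E(K, 1C) = E3; 5F ⊕ E3 = BC.
C[2]: E(K, BC) = 83; F1 ⊕ 83 = 72.
C[3]: E(K, 72) = 39; 4B ⊕ 39 = 72.
So S[3] = 39.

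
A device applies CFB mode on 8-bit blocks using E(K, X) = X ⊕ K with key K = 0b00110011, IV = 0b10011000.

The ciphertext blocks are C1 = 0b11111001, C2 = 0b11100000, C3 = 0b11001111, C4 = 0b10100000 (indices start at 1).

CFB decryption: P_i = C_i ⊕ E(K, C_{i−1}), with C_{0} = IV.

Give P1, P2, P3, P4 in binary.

P1 = 0b01010010, P2 = 0b00101010, P3 = 0b00011100, P4 = 0b01011100

P1: E(K, 0b10011000) = 0b10101011; 0b11111001 ⊕ 0b10101011 = 0b01010010.
P2: E(K, 0b11111001) = 0b11001010; 0b11100000 ⊕ 0b11001010 = 0b00101010.
P3: E(K, 0b11100000) = 0b11010011; 0b11001111 ⊕ 0b11010011 = 0b00011100.
P4: E(K, 0b11001111) = 0b11111100; 0b10100000 ⊕ 0b11111100 = 0b01011100.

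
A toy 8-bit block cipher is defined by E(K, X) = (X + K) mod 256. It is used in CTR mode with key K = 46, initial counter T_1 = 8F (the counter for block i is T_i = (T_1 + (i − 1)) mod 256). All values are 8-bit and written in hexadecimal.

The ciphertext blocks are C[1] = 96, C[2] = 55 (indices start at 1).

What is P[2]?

P[2] = 83

CTR decryption: S_i = E(K, T_i) where T_i is the counter for block i; P_i = C_i ⊕ S_i.
P[2]: T = 90, S = E(K, T) = D6; 55 ⊕ D6 = 83.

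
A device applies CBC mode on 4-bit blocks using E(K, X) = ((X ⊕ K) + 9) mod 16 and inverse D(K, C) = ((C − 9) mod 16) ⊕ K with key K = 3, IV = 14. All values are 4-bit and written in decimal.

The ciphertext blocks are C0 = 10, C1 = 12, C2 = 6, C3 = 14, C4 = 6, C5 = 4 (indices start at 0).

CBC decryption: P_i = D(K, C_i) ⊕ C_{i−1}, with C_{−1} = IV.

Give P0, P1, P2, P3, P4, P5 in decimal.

P0: D(K, 10) = 2; 2 ⊕ 14 = 12.
P1: D(K, 12) = 0; 0 ⊕ 10 = 10.
P2: D(K, 6) = 14; 14 ⊕ 12 = 2.
P3: D(K, 14) = 6; 6 ⊕ 6 = 0.
P4: D(K, 6) = 14; 14 ⊕ 14 = 0.
P5: D(K, 4) = 8; 8 ⊕ 6 = 14.

P0 = 12, P1 = 10, P2 = 2, P3 = 0, P4 = 0, P5 = 14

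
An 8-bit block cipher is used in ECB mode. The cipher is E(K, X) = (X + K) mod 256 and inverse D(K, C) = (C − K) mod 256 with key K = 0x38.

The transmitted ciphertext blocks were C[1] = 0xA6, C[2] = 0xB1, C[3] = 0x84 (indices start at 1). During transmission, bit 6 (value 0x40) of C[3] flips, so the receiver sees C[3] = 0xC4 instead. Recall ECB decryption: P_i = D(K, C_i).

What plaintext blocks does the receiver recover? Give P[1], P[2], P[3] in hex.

P[1] = 0x6E, P[2] = 0x79, P[3] = 0x8C

Only C[3] changed, to 0xC4. In ECB, a change in C_i affects only P_i. Decrypting the received ciphertext:
P[1]: D(K, 0xA6) = 0x6E.
P[2]: D(K, 0xB1) = 0x79.
P[3]: D(K, 0xC4) = 0x8C.
Blocks that differ from the original plaintext: P[3].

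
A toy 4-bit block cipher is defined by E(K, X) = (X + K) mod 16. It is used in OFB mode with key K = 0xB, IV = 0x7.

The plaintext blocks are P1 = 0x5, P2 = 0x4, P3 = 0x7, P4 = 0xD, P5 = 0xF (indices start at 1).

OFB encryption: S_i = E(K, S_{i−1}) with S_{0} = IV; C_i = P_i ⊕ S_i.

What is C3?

C1: S = E(K, 0x7) = 0x2; 0x5 ⊕ 0x2 = 0x7.
C2: S = E(K, 0x2) = 0xD; 0x4 ⊕ 0xD = 0x9.
C3: S = E(K, 0xD) = 0x8; 0x7 ⊕ 0x8 = 0xF.

C3 = 0xF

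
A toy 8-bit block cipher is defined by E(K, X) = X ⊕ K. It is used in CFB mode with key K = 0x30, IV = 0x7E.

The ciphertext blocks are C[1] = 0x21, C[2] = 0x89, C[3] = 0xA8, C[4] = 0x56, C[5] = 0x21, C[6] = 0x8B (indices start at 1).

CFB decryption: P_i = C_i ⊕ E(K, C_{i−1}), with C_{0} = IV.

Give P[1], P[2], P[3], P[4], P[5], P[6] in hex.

P[1] = 0x6F, P[2] = 0x98, P[3] = 0x11, P[4] = 0xCE, P[5] = 0x47, P[6] = 0x9A

P[1]: E(K, 0x7E) = 0x4E; 0x21 ⊕ 0x4E = 0x6F.
P[2]: E(K, 0x21) = 0x11; 0x89 ⊕ 0x11 = 0x98.
P[3]: E(K, 0x89) = 0xB9; 0xA8 ⊕ 0xB9 = 0x11.
P[4]: E(K, 0xA8) = 0x98; 0x56 ⊕ 0x98 = 0xCE.
P[5]: E(K, 0x56) = 0x66; 0x21 ⊕ 0x66 = 0x47.
P[6]: E(K, 0x21) = 0x11; 0x8B ⊕ 0x11 = 0x9A.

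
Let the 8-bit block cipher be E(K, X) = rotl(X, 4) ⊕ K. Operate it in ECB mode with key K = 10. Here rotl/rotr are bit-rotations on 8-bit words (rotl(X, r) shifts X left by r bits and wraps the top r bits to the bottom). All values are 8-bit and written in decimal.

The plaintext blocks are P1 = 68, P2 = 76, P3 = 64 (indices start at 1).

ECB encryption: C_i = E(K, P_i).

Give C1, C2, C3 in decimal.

C1: E(K, 68) = 78.
C2: E(K, 76) = 206.
C3: E(K, 64) = 14.

C1 = 78, C2 = 206, C3 = 14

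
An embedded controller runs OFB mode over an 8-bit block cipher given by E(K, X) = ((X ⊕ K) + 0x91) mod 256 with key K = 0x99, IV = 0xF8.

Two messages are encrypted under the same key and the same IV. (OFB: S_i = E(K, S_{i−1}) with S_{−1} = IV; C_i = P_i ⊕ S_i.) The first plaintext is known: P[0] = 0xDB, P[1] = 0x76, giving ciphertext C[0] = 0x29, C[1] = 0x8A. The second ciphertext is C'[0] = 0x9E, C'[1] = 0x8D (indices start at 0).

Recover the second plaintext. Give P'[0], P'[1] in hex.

P'[0] = 0x6C, P'[1] = 0x71

In OFB with a reused IV, both messages share the same keystream S_i, so C_i ⊕ C'_i = P_i ⊕ P'_i and thus P'_i = P_i ⊕ C_i ⊕ C'_i.
P'[0]: 0xDB ⊕ 0x29 ⊕ 0x9E = 0x6C.
P'[1]: 0x76 ⊕ 0x8A ⊕ 0x8D = 0x71.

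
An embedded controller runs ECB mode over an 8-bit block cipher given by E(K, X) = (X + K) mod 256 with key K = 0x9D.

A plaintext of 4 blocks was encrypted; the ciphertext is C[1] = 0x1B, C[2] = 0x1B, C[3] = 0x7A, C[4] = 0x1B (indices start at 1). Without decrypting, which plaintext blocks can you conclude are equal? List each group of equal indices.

ECB encrypts each block independently with the same key, so equal ciphertext blocks imply equal plaintext blocks.
C[1] = C[2] = C[4] = 0x1B, so P[1] = P[2] = P[4].

P[1] = P[2] = P[4]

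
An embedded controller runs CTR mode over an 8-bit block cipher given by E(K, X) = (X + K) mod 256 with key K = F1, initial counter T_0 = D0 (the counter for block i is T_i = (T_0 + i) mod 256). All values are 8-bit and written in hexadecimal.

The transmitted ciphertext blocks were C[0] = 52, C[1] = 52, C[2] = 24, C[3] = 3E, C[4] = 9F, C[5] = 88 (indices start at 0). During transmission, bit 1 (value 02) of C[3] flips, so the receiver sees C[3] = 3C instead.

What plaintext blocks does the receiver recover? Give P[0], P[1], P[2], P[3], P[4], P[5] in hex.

P[0] = 93, P[1] = 90, P[2] = E7, P[3] = F8, P[4] = 5A, P[5] = 4E

CTR decryption: S_i = E(K, T_i) where T_i is the counter for block i; P_i = C_i ⊕ S_i.
Only C[3] changed, to 3C. In CTR, a change in C_i flips the same bit in P_i only; the keystream is unaffected. Decrypting the received ciphertext:
P[0]: T = D0, S = E(K, T) = C1; 52 ⊕ C1 = 93.
P[1]: T = D1, S = E(K, T) = C2; 52 ⊕ C2 = 90.
P[2]: T = D2, S = E(K, T) = C3; 24 ⊕ C3 = E7.
P[3]: T = D3, S = E(K, T) = C4; 3C ⊕ C4 = F8.
P[4]: T = D4, S = E(K, T) = C5; 9F ⊕ C5 = 5A.
P[5]: T = D5, S = E(K, T) = C6; 88 ⊕ C6 = 4E.
Blocks that differ from the original plaintext: P[3].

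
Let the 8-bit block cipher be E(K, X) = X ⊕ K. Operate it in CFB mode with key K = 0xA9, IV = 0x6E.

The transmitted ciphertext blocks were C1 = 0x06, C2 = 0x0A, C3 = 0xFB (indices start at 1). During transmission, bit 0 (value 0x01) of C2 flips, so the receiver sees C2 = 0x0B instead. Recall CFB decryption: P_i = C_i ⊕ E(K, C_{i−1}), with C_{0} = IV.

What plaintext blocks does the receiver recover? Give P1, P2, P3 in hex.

Only C2 changed, to 0x0B. In CFB, a change in C_i flips the same bit in P_i and garbles P_{i+1}. Decrypting the received ciphertext:
P1: E(K, 0x6E) = 0xC7; 0x06 ⊕ 0xC7 = 0xC1.
P2: E(K, 0x06) = 0xAF; 0x0B ⊕ 0xAF = 0xA4.
P3: E(K, 0x0B) = 0xA2; 0xFB ⊕ 0xA2 = 0x59.
Blocks that differ from the original plaintext: P2, P3.

P1 = 0xC1, P2 = 0xA4, P3 = 0x59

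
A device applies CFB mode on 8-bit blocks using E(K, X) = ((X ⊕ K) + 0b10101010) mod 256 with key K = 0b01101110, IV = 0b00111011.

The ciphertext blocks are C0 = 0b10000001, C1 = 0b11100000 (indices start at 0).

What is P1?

CFB decryption: P_i = C_i ⊕ E(K, C_{i−1}), with C_{−1} = IV.
P1: E(K, 0b10000001) = 0b10011001; 0b11100000 ⊕ 0b10011001 = 0b01111001.

P1 = 0b01111001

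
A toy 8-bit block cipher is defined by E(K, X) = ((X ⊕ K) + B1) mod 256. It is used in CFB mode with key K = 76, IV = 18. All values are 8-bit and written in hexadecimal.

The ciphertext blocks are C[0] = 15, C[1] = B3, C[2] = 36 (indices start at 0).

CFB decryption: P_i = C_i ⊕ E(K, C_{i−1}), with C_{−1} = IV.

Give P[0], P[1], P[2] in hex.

P[0]: E(K, 18) = 1F; 15 ⊕ 1F = 0A.
P[1]: E(K, 15) = 14; B3 ⊕ 14 = A7.
P[2]: E(K, B3) = 76; 36 ⊕ 76 = 40.

P[0] = 0A, P[1] = A7, P[2] = 40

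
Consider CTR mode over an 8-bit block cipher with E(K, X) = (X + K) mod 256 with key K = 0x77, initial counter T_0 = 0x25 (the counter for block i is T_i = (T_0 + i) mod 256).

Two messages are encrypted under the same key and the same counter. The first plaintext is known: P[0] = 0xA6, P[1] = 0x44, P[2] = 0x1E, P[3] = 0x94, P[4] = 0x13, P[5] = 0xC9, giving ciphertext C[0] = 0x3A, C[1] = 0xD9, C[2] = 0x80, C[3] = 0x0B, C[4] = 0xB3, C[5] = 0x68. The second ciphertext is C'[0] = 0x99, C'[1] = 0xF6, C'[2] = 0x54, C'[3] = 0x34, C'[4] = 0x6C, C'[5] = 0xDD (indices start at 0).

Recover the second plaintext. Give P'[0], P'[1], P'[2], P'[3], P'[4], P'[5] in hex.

P'[0] = 0x05, P'[1] = 0x6B, P'[2] = 0xCA, P'[3] = 0xAB, P'[4] = 0xCC, P'[5] = 0x7C

In CTR with a reused counter, both messages share the same keystream S_i, so C_i ⊕ C'_i = P_i ⊕ P'_i and thus P'_i = P_i ⊕ C_i ⊕ C'_i.
P'[0]: 0xA6 ⊕ 0x3A ⊕ 0x99 = 0x05.
P'[1]: 0x44 ⊕ 0xD9 ⊕ 0xF6 = 0x6B.
P'[2]: 0x1E ⊕ 0x80 ⊕ 0x54 = 0xCA.
P'[3]: 0x94 ⊕ 0x0B ⊕ 0x34 = 0xAB.
P'[4]: 0x13 ⊕ 0xB3 ⊕ 0x6C = 0xCC.
P'[5]: 0xC9 ⊕ 0x68 ⊕ 0xDD = 0x7C.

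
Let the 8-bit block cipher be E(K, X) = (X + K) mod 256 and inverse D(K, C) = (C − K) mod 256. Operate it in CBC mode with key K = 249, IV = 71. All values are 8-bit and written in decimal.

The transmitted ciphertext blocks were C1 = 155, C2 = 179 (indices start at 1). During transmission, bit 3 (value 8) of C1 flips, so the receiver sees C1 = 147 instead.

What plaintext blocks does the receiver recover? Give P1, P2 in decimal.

P1 = 221, P2 = 41

CBC decryption: P_i = D(K, C_i) ⊕ C_{i−1}, with C_{0} = IV.
Only C1 changed, to 147. In CBC, a change in C_i garbles P_i and flips the same bit in P_{i+1}. Decrypting the received ciphertext:
P1: D(K, 147) = 154; 154 ⊕ 71 = 221.
P2: D(K, 179) = 186; 186 ⊕ 147 = 41.
Blocks that differ from the original plaintext: P1, P2.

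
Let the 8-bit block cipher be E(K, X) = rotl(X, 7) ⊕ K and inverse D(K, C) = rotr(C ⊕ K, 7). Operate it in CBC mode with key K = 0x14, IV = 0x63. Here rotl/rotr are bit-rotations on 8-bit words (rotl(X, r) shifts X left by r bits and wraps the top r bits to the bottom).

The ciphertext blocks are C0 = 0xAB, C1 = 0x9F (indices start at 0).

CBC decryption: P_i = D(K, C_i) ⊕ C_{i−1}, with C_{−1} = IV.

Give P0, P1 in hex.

P0 = 0x1C, P1 = 0xBC

P0: D(K, 0xAB) = 0x7F; 0x7F ⊕ 0x63 = 0x1C.
P1: D(K, 0x9F) = 0x17; 0x17 ⊕ 0xAB = 0xBC.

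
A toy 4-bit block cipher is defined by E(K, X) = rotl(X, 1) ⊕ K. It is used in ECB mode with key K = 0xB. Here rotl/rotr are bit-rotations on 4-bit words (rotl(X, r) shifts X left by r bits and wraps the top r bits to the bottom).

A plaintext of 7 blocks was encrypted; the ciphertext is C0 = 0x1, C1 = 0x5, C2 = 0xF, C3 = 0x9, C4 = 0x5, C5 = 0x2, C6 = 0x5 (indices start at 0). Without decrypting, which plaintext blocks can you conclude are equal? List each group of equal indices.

ECB encrypts each block independently with the same key, so equal ciphertext blocks imply equal plaintext blocks.
C1 = C4 = C6 = 0x5, so P1 = P4 = P6.

P1 = P4 = P6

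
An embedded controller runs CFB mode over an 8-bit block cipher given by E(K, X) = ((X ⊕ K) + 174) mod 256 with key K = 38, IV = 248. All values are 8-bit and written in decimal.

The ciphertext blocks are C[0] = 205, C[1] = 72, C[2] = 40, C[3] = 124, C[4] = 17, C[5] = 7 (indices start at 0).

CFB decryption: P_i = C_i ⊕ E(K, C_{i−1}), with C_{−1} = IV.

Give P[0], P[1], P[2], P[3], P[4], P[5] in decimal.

P[0]: E(K, 248) = 140; 205 ⊕ 140 = 65.
P[1]: E(K, 205) = 153; 72 ⊕ 153 = 209.
P[2]: E(K, 72) = 28; 40 ⊕ 28 = 52.
P[3]: E(K, 40) = 188; 124 ⊕ 188 = 192.
P[4]: E(K, 124) = 8; 17 ⊕ 8 = 25.
P[5]: E(K, 17) = 229; 7 ⊕ 229 = 226.

P[0] = 65, P[1] = 209, P[2] = 52, P[3] = 192, P[4] = 25, P[5] = 226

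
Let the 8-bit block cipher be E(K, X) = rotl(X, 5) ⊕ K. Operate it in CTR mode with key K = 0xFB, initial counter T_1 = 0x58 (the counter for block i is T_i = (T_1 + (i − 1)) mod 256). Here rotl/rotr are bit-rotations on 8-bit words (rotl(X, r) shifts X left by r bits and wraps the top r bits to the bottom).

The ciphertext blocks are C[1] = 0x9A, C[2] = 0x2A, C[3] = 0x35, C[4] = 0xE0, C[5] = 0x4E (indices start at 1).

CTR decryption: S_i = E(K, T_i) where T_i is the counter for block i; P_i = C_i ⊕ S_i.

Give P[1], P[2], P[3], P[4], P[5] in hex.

P[1] = 0x6A, P[2] = 0xFA, P[3] = 0x85, P[4] = 0x70, P[5] = 0x3E

P[1]: T = 0x58, S = E(K, T) = 0xF0; 0x9A ⊕ 0xF0 = 0x6A.
P[2]: T = 0x59, S = E(K, T) = 0xD0; 0x2A ⊕ 0xD0 = 0xFA.
P[3]: T = 0x5A, S = E(K, T) = 0xB0; 0x35 ⊕ 0xB0 = 0x85.
P[4]: T = 0x5B, S = E(K, T) = 0x90; 0xE0 ⊕ 0x90 = 0x70.
P[5]: T = 0x5C, S = E(K, T) = 0x70; 0x4E ⊕ 0x70 = 0x3E.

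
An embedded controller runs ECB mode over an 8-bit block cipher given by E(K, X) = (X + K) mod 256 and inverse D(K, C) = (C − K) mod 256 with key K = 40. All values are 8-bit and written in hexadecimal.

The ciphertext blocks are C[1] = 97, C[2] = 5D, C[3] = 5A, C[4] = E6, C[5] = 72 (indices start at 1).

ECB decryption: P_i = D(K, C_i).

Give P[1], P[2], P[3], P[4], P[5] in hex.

P[1] = 57, P[2] = 1D, P[3] = 1A, P[4] = A6, P[5] = 32

P[1]: D(K, 97) = 57.
P[2]: D(K, 5D) = 1D.
P[3]: D(K, 5A) = 1A.
P[4]: D(K, E6) = A6.
P[5]: D(K, 72) = 32.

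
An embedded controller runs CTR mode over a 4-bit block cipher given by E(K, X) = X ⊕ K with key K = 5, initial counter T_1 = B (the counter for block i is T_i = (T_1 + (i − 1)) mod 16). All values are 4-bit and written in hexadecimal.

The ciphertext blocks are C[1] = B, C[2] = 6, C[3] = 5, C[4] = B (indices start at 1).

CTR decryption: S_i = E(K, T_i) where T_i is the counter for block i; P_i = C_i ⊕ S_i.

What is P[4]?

P[4]: T = E, S = E(K, T) = B; B ⊕ B = 0.

P[4] = 0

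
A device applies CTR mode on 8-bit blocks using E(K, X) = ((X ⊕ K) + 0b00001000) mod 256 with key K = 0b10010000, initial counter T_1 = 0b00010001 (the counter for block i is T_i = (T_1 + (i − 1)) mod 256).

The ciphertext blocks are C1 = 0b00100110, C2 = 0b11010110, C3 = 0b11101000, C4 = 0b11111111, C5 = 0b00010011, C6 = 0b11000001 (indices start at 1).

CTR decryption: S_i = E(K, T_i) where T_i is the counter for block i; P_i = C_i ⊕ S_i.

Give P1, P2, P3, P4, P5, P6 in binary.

P1 = 0b10101111, P2 = 0b01011100, P3 = 0b01100011, P4 = 0b01110011, P5 = 0b10011110, P6 = 0b01001111

P1: T = 0b00010001, S = E(K, T) = 0b10001001; 0b00100110 ⊕ 0b10001001 = 0b10101111.
P2: T = 0b00010010, S = E(K, T) = 0b10001010; 0b11010110 ⊕ 0b10001010 = 0b01011100.
P3: T = 0b00010011, S = E(K, T) = 0b10001011; 0b11101000 ⊕ 0b10001011 = 0b01100011.
P4: T = 0b00010100, S = E(K, T) = 0b10001100; 0b11111111 ⊕ 0b10001100 = 0b01110011.
P5: T = 0b00010101, S = E(K, T) = 0b10001101; 0b00010011 ⊕ 0b10001101 = 0b10011110.
P6: T = 0b00010110, S = E(K, T) = 0b10001110; 0b11000001 ⊕ 0b10001110 = 0b01001111.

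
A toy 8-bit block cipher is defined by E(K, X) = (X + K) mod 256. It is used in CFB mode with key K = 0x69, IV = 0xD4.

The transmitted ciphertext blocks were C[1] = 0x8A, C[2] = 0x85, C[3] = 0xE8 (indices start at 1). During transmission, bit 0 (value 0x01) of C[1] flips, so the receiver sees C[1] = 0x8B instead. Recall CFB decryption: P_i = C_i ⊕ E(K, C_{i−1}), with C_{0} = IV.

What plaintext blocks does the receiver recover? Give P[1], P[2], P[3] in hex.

Only C[1] changed, to 0x8B. In CFB, a change in C_i flips the same bit in P_i and garbles P_{i+1}. Decrypting the received ciphertext:
P[1]: E(K, 0xD4) = 0x3D; 0x8B ⊕ 0x3D = 0xB6.
P[2]: E(K, 0x8B) = 0xF4; 0x85 ⊕ 0xF4 = 0x71.
P[3]: E(K, 0x85) = 0xEE; 0xE8 ⊕ 0xEE = 0x06.
Blocks that differ from the original plaintext: P[1], P[2].

P[1] = 0xB6, P[2] = 0x71, P[3] = 0x06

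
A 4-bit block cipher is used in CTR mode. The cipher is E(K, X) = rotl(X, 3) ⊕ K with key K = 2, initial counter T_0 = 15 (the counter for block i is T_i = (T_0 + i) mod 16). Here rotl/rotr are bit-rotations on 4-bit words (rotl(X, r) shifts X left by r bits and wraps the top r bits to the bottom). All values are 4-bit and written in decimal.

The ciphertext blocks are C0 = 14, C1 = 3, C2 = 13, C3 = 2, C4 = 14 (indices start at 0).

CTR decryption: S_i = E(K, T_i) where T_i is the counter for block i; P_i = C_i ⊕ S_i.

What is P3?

P3: T = 2, S = E(K, T) = 3; 2 ⊕ 3 = 1.

P3 = 1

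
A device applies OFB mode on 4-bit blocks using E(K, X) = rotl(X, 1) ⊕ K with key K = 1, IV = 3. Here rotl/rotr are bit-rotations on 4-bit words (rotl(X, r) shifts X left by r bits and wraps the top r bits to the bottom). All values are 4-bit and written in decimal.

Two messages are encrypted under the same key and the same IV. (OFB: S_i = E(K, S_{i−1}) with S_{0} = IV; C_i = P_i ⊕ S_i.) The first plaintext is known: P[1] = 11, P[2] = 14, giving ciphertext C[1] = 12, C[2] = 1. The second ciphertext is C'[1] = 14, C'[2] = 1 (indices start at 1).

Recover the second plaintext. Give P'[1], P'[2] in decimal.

In OFB with a reused IV, both messages share the same keystream S_i, so C_i ⊕ C'_i = P_i ⊕ P'_i and thus P'_i = P_i ⊕ C_i ⊕ C'_i.
P'[1]: 11 ⊕ 12 ⊕ 14 = 9.
P'[2]: 14 ⊕ 1 ⊕ 1 = 14.

P'[1] = 9, P'[2] = 14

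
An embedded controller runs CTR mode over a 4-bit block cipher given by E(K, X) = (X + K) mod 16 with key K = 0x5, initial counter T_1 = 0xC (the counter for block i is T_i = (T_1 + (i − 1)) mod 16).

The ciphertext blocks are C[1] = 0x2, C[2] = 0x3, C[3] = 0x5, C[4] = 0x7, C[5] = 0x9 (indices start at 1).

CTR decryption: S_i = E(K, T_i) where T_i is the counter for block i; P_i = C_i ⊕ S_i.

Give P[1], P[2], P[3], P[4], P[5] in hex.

P[1]: T = 0xC, S = E(K, T) = 0x1; 0x2 ⊕ 0x1 = 0x3.
P[2]: T = 0xD, S = E(K, T) = 0x2; 0x3 ⊕ 0x2 = 0x1.
P[3]: T = 0xE, S = E(K, T) = 0x3; 0x5 ⊕ 0x3 = 0x6.
P[4]: T = 0xF, S = E(K, T) = 0x4; 0x7 ⊕ 0x4 = 0x3.
P[5]: T = 0x0, S = E(K, T) = 0x5; 0x9 ⊕ 0x5 = 0xC.

P[1] = 0x3, P[2] = 0x1, P[3] = 0x6, P[4] = 0x3, P[5] = 0xC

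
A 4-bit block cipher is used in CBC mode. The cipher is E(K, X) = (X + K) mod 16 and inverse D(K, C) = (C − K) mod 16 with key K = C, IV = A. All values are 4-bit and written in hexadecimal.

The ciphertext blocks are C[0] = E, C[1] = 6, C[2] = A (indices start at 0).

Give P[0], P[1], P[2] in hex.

P[0] = 8, P[1] = 4, P[2] = 8

CBC decryption: P_i = D(K, C_i) ⊕ C_{i−1}, with C_{−1} = IV.
P[0]: D(K, E) = 2; 2 ⊕ A = 8.
P[1]: D(K, 6) = A; A ⊕ E = 4.
P[2]: D(K, A) = E; E ⊕ 6 = 8.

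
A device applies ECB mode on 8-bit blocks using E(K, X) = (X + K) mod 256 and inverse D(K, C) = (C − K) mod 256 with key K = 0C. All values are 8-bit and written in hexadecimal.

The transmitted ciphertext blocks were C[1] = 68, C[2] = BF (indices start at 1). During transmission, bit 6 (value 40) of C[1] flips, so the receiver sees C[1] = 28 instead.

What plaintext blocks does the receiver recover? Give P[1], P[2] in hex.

ECB decryption: P_i = D(K, C_i).
Only C[1] changed, to 28. In ECB, a change in C_i affects only P_i. Decrypting the received ciphertext:
P[1]: D(K, 28) = 1C.
P[2]: D(K, BF) = B3.
Blocks that differ from the original plaintext: P[1].

P[1] = 1C, P[2] = B3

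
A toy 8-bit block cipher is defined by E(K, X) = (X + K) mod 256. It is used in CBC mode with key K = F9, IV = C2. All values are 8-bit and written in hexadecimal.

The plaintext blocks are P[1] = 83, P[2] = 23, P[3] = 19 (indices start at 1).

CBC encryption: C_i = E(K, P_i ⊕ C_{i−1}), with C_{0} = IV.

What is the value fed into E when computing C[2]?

C[1]: P[1] ⊕ C2 = 41; E(K, 41) = 3A.
C[2]: P[2] ⊕ 3A = 19; E(K, 19) = 12.
So the input to E for block [2] is 19.

19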